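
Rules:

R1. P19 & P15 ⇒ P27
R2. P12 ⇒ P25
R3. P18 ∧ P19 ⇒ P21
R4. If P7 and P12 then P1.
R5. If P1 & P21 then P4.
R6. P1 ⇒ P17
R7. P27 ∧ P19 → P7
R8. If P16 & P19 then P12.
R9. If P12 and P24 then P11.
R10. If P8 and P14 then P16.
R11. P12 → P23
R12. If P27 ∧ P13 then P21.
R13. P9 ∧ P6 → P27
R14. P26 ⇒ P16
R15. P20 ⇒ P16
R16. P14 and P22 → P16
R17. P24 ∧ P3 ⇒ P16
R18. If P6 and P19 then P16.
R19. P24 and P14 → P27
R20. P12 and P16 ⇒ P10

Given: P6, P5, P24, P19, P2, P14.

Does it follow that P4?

No

Forward chaining from the given facts derives: P16, P27, P7, P12, P11, P23, P10, P25, P1, P17.
The only rule concluding P4 is R5, which needs P21; that is never established.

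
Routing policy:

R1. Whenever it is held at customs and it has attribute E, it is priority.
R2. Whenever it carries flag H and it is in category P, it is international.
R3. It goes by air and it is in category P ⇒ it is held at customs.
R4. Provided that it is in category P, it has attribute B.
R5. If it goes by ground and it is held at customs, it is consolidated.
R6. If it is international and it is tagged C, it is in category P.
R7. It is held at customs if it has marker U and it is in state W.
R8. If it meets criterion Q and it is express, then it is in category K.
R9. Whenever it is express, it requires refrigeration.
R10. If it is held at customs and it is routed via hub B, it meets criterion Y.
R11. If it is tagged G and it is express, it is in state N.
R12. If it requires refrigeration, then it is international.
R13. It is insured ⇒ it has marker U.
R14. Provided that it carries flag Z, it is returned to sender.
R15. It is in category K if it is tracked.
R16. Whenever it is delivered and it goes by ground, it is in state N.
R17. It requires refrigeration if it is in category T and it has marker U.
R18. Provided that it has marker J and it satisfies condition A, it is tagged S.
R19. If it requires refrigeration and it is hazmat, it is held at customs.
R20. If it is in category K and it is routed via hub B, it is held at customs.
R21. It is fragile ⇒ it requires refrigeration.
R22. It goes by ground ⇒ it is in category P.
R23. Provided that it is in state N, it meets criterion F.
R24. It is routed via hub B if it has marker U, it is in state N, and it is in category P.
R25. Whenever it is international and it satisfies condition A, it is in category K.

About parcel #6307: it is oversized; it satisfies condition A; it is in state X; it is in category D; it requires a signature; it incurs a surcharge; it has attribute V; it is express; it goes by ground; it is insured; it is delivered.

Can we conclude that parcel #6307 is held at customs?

Yes

By R9 (it is express): it requires refrigeration.
By R12 (it requires refrigeration): it is international.
By R13 (it is insured): it has marker U.
By R16 (it is delivered, it goes by ground): it is in state N.
By R22 (it goes by ground): it is in category P.
By R24 (it has marker U, it is in state N, it is in category P): it is routed via hub B.
By R25 (it is international, it satisfies condition A): it is in category K.
By R20 (it is in category K, it is routed via hub B): it is held at customs.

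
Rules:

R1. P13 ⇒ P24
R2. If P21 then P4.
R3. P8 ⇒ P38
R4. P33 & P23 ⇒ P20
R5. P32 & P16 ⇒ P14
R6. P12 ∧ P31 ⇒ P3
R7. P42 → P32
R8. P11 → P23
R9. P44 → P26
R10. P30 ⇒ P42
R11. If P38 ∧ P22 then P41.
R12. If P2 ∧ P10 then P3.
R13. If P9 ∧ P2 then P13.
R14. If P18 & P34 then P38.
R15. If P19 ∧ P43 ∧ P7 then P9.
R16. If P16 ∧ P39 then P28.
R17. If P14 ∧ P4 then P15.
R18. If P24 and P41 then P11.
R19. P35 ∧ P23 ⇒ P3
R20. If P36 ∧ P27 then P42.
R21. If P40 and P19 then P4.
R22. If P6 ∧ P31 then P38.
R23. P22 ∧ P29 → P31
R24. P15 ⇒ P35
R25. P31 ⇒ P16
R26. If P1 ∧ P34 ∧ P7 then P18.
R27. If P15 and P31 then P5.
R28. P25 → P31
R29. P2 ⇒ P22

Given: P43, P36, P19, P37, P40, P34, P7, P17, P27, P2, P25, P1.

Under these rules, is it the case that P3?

Yes

P9  (by R15: P19, P43, P7)
P42  (by R20: P36, P27)
P4  (by R21: P40, P19)
P18  (by R26: P1, P34, P7)
P31  (by R28: P25)
P22  (by R29: P2)
P32  (by R7: P42)
P13  (by R13: P9, P2)
P38  (by R14: P18, P34)
P16  (by R25: P31)
P24  (by R1: P13)
P14  (by R5: P32, P16)
P41  (by R11: P38, P22)
P15  (by R17: P14, P4)
P11  (by R18: P24, P41)
P35  (by R24: P15)
P23  (by R8: P11)
P3  (by R19: P35, P23)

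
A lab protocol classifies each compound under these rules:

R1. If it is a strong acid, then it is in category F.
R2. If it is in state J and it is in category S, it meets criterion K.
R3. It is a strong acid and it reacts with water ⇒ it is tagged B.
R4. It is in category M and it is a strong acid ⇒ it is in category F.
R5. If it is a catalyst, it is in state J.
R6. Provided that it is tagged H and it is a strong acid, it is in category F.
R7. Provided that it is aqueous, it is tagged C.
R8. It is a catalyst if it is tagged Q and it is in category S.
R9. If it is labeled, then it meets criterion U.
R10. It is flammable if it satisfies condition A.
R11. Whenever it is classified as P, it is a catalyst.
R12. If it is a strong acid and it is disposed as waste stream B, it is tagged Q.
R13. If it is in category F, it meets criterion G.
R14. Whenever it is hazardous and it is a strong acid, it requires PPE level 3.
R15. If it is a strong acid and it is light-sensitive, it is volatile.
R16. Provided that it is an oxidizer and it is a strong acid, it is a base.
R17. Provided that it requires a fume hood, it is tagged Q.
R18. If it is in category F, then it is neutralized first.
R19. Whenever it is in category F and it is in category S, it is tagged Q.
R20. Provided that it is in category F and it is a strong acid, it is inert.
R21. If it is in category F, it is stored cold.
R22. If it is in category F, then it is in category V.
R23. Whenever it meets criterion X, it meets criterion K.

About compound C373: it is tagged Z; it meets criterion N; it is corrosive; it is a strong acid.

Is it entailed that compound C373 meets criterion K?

No

Forward chaining from the given facts derives: is in category F, meets criterion G, is neutralized first, is inert, is stored cold, is in category V.
Rules concluding "it meets criterion K": R2 needs "it is in state J"; R23 needs "it meets criterion X" — none of these are established.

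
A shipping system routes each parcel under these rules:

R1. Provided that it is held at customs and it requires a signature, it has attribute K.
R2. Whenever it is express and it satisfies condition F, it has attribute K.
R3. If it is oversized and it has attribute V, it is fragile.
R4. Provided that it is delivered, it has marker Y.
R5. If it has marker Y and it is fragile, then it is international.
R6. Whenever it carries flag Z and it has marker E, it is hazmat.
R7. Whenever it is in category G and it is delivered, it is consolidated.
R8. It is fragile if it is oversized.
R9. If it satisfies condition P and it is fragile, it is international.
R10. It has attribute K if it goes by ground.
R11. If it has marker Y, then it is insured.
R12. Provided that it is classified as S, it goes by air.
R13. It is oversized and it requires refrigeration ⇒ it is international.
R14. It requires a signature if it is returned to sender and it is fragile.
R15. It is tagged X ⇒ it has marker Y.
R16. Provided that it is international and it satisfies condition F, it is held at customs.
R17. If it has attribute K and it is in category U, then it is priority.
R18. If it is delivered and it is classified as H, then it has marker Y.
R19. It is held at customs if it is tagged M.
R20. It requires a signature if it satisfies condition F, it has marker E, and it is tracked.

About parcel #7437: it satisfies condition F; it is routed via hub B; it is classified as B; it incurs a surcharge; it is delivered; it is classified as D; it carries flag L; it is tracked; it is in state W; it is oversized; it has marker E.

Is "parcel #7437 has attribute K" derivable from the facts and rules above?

By R4 (it is delivered): it has marker Y.
By R8 (it is oversized): it is fragile.
By R20 (it satisfies condition F, it has marker E, it is tracked): it requires a signature.
By R5 (it has marker Y, it is fragile): it is international.
By R16 (it is international, it satisfies condition F): it is held at customs.
By R1 (it is held at customs, it requires a signature): it has attribute K.

Yes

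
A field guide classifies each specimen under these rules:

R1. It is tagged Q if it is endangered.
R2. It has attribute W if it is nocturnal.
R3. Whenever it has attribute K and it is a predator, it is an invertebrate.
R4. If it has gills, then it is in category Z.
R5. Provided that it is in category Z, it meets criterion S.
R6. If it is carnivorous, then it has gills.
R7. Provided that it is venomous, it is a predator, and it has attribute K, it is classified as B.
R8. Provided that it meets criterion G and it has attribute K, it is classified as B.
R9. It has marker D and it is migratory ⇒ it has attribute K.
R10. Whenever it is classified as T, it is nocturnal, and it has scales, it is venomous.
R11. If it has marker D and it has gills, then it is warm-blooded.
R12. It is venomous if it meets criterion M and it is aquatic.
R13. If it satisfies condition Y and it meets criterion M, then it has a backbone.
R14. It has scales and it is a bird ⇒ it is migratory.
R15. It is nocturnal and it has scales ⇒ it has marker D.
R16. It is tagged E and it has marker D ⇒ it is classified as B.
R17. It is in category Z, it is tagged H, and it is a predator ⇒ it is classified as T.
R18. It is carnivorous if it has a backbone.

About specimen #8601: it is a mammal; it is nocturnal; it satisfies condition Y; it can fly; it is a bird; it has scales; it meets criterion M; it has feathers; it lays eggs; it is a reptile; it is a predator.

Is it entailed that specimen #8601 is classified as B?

Forward chaining from the given facts derives: has attribute W, has a backbone, is migratory, has marker D, is carnivorous, has gills, has attribute K, is warm-blooded, is an invertebrate, is in category Z, meets criterion S.
Rules concluding "it is classified as B": R7 needs "it is venomous"; R8 needs "it meets criterion G"; R16 needs "it is tagged E" — none of these are established.

No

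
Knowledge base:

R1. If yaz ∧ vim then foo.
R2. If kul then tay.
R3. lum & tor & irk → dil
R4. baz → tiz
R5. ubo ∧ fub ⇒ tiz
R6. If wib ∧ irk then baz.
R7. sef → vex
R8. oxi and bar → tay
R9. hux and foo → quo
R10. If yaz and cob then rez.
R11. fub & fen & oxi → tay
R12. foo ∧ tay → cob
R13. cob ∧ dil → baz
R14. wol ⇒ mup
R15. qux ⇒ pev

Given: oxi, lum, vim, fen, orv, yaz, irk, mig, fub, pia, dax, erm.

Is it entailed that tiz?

Forward chaining from the given facts derives: foo, tay, cob, rez.
Rules concluding tiz: R4 needs baz; R5 needs ubo — none of these are established.

No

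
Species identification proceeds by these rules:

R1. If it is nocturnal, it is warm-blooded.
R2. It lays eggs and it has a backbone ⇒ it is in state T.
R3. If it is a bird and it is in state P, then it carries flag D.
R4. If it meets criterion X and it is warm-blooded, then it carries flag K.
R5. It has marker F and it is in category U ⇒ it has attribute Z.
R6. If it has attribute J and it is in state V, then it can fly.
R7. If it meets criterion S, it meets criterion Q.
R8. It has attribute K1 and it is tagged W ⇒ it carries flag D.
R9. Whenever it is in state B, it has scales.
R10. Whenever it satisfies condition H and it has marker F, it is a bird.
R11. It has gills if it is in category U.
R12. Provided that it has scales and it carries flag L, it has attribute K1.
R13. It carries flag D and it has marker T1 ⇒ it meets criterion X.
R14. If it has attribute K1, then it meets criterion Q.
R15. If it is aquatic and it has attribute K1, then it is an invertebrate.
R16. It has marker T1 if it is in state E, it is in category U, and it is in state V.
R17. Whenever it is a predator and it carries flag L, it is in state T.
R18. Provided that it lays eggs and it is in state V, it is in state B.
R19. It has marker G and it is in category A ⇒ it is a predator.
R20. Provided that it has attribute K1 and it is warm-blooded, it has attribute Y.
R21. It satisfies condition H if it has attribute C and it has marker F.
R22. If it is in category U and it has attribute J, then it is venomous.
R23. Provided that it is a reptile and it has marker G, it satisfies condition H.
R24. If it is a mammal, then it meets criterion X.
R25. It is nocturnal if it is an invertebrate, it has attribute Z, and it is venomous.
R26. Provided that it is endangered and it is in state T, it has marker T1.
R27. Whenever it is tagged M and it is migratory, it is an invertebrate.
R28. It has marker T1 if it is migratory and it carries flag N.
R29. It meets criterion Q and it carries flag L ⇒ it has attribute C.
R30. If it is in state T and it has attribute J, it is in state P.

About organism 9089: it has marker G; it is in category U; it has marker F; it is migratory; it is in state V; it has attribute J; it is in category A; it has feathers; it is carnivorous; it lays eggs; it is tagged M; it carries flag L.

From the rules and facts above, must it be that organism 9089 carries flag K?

Forward chaining from the given facts derives: has attribute Z, can fly, has gills, is in state B, is a predator, is venomous, is an invertebrate, has scales, has attribute K1, meets criterion Q, is in state T, is nocturnal, has attribute C, is in state P, is warm-blooded, has attribute Y, satisfies condition H, is a bird, carries flag D.
The only rule concluding "it carries flag K" is R4, which needs "it meets criterion X"; that is never established.

No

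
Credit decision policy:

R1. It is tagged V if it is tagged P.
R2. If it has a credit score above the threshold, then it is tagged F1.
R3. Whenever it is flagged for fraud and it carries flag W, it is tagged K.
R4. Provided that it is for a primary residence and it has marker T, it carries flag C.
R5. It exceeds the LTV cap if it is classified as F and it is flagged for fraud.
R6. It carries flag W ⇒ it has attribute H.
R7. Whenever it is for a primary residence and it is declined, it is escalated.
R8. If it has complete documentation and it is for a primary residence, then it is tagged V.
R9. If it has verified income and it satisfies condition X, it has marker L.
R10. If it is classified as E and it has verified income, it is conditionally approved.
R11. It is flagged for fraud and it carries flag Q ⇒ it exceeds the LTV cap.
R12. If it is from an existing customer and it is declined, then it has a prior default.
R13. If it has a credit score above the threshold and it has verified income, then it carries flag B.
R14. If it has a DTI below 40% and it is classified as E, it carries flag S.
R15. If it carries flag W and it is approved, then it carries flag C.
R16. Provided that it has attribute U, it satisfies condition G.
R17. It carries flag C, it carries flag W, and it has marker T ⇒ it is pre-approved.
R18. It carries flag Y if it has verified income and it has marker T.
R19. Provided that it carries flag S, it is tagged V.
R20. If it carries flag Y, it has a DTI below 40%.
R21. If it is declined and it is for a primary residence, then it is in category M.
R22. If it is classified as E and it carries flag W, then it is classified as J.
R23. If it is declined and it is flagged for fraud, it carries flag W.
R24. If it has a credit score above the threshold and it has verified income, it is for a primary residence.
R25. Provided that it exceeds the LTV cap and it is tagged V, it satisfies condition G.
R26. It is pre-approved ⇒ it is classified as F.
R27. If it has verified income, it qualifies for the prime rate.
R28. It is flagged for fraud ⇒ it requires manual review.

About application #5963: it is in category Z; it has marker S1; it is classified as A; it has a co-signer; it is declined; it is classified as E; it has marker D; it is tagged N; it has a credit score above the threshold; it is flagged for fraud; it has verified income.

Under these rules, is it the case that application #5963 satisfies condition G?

Forward chaining from the given facts derives: is tagged F1, is conditionally approved, carries flag B, carries flag W, is for a primary residence, qualifies for the prime rate, requires manual review, is tagged K, has attribute H, is escalated, is in category M, is classified as J.
Rules concluding "it satisfies condition G": R16 needs "it has attribute U"; R25 needs "it exceeds the LTV cap" — none of these are established.

No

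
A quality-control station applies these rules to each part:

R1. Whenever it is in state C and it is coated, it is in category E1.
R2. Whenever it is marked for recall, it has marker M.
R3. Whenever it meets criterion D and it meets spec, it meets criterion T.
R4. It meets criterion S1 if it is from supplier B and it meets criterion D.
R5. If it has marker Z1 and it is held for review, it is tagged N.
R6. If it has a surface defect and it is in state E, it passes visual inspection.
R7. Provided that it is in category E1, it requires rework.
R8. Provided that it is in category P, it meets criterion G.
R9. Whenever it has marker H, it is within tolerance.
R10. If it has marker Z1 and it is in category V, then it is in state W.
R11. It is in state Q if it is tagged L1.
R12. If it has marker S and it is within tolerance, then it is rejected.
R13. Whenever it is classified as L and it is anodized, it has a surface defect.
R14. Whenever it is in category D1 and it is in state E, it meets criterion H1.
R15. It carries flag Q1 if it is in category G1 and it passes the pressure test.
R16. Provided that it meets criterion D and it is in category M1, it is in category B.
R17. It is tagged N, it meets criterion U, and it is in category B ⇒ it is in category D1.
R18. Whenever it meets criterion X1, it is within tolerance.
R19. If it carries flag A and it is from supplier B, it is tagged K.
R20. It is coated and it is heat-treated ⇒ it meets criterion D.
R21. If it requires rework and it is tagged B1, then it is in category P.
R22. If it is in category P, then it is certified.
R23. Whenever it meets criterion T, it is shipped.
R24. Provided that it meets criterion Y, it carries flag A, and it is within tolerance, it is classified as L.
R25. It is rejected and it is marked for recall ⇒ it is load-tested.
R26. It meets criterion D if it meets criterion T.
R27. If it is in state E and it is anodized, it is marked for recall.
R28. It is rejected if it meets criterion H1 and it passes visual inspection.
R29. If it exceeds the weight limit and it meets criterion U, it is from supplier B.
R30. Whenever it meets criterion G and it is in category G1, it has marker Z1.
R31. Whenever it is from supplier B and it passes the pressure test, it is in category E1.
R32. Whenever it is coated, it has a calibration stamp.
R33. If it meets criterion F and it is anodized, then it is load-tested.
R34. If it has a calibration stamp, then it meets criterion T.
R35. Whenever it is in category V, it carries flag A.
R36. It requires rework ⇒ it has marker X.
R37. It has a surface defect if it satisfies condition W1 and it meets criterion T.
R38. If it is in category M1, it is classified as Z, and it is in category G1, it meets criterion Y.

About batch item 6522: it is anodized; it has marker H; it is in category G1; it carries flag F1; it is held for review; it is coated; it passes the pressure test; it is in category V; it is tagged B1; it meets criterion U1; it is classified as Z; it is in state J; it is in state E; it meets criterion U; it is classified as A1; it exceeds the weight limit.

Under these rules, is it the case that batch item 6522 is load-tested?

No

Forward chaining from the given facts derives: is within tolerance, carries flag Q1, is marked for recall, is from supplier B, is in category E1, has a calibration stamp, meets criterion T, carries flag A, has marker M, requires rework, is tagged K, is in category P, is certified, is shipped, meets criterion D, has marker X, meets criterion S1, meets criterion G, has marker Z1, is tagged N, is in state W.
Rules concluding "it is load-tested": R25 needs "it is rejected"; R33 needs "it meets criterion F" — none of these are established.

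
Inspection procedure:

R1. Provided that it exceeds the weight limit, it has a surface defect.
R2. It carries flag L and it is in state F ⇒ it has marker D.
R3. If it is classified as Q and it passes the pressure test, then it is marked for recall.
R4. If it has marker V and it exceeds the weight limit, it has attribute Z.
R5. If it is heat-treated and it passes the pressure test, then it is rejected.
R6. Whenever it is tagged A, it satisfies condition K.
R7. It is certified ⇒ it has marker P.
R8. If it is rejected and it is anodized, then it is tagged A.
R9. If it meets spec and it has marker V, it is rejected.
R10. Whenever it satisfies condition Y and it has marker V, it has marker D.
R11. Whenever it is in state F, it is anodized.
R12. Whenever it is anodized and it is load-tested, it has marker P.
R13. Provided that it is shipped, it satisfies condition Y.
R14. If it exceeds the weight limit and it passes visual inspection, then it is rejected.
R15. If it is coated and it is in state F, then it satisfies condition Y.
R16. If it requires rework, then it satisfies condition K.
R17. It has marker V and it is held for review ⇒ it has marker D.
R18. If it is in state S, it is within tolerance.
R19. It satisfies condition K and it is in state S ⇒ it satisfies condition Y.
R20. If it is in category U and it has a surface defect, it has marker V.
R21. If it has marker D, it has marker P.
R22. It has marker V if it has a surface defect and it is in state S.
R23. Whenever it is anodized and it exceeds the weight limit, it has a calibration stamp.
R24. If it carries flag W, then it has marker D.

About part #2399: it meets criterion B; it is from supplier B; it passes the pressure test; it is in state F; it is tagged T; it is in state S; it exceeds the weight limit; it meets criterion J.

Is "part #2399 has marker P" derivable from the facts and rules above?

No

Forward chaining from the given facts derives: has a surface defect, is anodized, is within tolerance, has marker V, has a calibration stamp, has attribute Z.
Rules concluding "it has marker P": R7 needs "it is certified"; R12 needs "it is load-tested"; R21 needs "it has marker D" — none of these are established.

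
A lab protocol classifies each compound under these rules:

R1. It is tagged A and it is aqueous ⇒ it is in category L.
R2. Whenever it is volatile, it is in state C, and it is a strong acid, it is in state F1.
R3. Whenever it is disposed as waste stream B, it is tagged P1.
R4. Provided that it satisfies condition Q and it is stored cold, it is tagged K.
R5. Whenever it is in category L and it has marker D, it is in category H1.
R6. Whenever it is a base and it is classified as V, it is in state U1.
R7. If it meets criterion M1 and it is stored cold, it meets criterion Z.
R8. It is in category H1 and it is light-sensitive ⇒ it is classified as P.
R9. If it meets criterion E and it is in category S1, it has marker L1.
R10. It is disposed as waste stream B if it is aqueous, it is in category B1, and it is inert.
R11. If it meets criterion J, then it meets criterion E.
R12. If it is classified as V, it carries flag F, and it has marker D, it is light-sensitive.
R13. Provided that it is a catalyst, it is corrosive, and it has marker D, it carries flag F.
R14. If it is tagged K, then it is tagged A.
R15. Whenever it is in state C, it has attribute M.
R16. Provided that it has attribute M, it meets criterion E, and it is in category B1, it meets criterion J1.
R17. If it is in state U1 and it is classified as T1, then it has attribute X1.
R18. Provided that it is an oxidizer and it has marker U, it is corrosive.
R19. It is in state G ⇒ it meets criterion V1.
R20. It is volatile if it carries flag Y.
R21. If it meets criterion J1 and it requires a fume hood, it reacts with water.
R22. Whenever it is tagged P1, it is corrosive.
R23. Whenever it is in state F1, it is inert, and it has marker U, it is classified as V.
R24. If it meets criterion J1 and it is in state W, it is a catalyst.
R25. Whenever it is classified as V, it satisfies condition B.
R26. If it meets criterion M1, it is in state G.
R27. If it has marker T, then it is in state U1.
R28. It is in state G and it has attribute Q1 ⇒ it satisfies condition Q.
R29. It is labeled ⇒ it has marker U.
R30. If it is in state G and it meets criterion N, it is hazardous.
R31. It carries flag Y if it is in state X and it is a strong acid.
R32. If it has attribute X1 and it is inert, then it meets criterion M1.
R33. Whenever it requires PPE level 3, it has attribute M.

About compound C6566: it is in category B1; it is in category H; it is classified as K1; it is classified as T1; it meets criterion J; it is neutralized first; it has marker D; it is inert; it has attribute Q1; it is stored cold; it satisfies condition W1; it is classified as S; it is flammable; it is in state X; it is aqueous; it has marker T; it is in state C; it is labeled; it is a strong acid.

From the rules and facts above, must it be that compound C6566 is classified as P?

Forward chaining from the given facts derives: is disposed as waste stream B, meets criterion E, has attribute M, meets criterion J1, is in state U1, has marker U, carries flag Y, is tagged P1, has attribute X1, is volatile, is corrosive, meets criterion M1, is in state F1, meets criterion Z, is classified as V, satisfies condition B, is in state G, satisfies condition Q, is tagged K, is tagged A, meets criterion V1, is in category L, is in category H1.
The only rule concluding "it is classified as P" is R8, which needs "it is light-sensitive"; that is never established.

No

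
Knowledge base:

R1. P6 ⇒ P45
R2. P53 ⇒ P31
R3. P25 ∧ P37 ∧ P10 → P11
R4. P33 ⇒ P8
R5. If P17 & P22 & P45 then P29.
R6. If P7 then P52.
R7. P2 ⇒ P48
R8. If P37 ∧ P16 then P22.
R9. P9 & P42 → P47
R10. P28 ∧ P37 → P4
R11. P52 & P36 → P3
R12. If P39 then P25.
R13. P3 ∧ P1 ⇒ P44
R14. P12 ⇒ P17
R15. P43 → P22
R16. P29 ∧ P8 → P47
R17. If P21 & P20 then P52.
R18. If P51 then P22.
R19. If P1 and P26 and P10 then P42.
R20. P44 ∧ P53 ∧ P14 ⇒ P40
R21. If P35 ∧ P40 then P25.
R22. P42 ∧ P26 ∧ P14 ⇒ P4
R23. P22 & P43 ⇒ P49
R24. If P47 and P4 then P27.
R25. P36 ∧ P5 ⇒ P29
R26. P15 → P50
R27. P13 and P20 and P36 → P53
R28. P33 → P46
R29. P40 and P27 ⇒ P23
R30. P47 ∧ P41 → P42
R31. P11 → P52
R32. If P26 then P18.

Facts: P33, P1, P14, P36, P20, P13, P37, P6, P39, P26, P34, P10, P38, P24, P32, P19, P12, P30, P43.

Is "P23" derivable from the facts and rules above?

P45  (by R1: P6)
P8  (by R4: P33)
P25  (by R12: P39)
P17  (by R14: P12)
P22  (by R15: P43)
P42  (by R19: P1, P26, P10)
P4  (by R22: P42, P26, P14)
P53  (by R27: P13, P20, P36)
P11  (by R3: P25, P37, P10)
P29  (by R5: P17, P22, P45)
P47  (by R16: P29, P8)
P27  (by R24: P47, P4)
P52  (by R31: P11)
P3  (by R11: P52, P36)
P44  (by R13: P3, P1)
P40  (by R20: P44, P53, P14)
P23  (by R29: P40, P27)

Yes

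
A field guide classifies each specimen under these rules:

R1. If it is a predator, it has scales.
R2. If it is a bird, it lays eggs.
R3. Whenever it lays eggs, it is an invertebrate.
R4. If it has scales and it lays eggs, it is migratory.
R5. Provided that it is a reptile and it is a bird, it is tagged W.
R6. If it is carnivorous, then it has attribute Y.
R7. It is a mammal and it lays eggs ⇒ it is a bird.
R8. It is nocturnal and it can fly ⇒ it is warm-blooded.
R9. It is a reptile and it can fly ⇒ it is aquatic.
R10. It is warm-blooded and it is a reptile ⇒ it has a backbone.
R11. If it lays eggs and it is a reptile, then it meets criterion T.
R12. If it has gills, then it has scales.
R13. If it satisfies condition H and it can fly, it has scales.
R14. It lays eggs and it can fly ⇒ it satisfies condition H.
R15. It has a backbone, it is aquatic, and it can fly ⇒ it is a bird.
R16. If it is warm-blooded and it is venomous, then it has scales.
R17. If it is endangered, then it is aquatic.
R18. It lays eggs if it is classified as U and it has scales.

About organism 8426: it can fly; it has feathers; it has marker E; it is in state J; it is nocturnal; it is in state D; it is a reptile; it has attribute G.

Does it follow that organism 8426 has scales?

By R8 (it is nocturnal, it can fly): it is warm-blooded.
By R9 (it is a reptile, it can fly): it is aquatic.
By R10 (it is warm-blooded, it is a reptile): it has a backbone.
By R15 (it has a backbone, it is aquatic, it can fly): it is a bird.
By R2 (it is a bird): it lays eggs.
By R14 (it lays eggs, it can fly): it satisfies condition H.
By R13 (it satisfies condition H, it can fly): it has scales.

Yes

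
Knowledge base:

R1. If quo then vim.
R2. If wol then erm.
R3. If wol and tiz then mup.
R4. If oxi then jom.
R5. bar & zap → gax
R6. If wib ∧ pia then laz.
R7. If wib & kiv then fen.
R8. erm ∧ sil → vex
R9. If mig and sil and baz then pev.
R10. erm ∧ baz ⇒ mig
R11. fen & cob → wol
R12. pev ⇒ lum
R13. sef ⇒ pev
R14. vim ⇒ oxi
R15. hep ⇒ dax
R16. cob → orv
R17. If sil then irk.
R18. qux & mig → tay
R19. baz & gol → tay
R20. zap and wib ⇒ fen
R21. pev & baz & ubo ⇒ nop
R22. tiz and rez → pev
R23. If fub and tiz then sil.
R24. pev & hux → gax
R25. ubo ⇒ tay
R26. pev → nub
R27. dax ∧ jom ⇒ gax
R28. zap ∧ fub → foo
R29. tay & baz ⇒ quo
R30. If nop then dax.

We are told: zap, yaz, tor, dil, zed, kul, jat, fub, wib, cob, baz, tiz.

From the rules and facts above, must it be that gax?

No

Forward chaining from the given facts derives: orv, fen, sil, foo, wol, irk, erm, mup, vex, mig, pev, lum, nub.
Rules concluding gax: R5 needs bar; R24 needs hux; R27 needs dax — none of these are established.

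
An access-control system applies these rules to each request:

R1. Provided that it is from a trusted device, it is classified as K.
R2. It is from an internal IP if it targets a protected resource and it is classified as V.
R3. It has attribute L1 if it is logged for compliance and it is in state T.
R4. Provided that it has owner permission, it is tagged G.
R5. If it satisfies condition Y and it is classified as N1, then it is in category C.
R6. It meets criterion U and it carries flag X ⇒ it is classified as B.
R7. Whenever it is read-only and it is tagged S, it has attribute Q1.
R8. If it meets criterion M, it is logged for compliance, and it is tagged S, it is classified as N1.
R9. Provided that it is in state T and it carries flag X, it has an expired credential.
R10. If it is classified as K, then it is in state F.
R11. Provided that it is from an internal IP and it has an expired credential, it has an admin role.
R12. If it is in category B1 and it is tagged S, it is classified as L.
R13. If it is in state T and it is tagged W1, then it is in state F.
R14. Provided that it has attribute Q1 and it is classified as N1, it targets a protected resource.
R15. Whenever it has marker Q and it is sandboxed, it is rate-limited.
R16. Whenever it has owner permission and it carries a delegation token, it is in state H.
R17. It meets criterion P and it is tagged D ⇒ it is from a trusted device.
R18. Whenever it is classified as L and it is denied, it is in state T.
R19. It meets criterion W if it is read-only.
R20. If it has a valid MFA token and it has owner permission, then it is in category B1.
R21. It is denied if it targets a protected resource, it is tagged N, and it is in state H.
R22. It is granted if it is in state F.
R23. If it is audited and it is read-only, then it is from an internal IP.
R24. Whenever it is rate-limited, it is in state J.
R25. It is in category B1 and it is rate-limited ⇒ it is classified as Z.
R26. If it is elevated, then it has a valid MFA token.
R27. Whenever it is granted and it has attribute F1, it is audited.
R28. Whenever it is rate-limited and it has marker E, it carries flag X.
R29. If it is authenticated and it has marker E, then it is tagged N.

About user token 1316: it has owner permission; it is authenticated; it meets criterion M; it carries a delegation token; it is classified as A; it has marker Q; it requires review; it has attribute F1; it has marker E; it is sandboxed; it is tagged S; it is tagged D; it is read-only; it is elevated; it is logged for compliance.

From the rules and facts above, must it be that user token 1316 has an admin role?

No

Forward chaining from the given facts derives: is tagged G, has attribute Q1, is classified as N1, targets a protected resource, is rate-limited, is in state H, meets criterion W, is in state J, has a valid MFA token, carries flag X, is tagged N, is in category B1, is denied, is classified as Z, is classified as L, is in state T, has attribute L1, has an expired credential.
The only rule concluding "it has an admin role" is R11, which needs "it is from an internal IP"; that is never established.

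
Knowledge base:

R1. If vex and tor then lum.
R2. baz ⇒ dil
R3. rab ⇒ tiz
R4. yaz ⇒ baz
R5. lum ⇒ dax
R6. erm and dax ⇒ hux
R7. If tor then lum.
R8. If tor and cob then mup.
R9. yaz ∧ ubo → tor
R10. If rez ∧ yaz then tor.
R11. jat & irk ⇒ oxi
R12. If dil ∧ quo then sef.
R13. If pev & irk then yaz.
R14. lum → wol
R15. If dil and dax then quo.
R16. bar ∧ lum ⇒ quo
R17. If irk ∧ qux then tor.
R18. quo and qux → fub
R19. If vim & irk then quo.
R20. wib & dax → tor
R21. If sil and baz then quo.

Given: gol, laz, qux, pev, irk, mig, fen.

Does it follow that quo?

yaz  (by R13: pev, irk)
tor  (by R17: irk, qux)
baz  (by R4: yaz)
lum  (by R7: tor)
dil  (by R2: baz)
dax  (by R5: lum)
quo  (by R15: dil, dax)

Yes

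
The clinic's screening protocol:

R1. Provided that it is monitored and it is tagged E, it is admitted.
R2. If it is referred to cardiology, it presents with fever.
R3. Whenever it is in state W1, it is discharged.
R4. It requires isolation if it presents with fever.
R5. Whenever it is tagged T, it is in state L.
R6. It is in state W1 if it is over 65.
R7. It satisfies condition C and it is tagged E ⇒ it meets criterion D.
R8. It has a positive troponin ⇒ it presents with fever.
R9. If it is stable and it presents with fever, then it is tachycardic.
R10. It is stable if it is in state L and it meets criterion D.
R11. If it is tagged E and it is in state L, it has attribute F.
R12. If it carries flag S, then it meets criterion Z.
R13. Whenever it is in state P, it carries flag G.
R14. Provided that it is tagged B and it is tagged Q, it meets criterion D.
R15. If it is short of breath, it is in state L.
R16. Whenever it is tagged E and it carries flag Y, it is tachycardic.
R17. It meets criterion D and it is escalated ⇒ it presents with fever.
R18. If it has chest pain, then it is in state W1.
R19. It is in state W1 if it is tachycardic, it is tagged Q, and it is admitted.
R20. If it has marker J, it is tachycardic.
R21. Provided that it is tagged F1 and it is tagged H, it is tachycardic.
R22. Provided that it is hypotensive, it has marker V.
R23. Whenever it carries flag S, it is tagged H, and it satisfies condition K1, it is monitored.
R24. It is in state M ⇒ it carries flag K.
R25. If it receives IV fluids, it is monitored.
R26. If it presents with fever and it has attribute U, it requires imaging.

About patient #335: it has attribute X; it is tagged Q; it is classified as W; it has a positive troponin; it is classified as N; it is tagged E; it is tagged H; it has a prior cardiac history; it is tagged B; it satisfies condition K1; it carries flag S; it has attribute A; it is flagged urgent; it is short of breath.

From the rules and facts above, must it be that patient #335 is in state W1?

By R8 (it has a positive troponin): it presents with fever.
By R14 (it is tagged B, it is tagged Q): it meets criterion D.
By R15 (it is short of breath): it is in state L.
By R23 (it carries flag S, it is tagged H, it satisfies condition K1): it is monitored.
By R1 (it is monitored, it is tagged E): it is admitted.
By R10 (it is in state L, it meets criterion D): it is stable.
By R9 (it is stable, it presents with fever): it is tachycardic.
By R19 (it is tachycardic, it is tagged Q, it is admitted): it is in state W1.

Yes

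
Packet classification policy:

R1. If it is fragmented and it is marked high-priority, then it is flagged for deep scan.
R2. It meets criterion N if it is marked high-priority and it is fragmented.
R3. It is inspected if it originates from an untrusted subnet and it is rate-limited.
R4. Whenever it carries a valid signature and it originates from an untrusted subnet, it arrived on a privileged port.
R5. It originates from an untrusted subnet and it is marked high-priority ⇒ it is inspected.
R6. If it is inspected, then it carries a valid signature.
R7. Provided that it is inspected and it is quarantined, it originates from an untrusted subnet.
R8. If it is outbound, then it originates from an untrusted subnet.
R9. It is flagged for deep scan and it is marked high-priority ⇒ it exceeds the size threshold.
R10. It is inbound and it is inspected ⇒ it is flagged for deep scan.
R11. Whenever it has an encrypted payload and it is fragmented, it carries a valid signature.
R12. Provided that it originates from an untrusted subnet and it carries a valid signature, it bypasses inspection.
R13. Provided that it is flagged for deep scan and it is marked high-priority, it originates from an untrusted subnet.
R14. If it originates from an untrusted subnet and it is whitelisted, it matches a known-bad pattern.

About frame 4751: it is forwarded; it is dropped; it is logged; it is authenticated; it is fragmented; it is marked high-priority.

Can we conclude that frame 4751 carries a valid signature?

By R1 (it is fragmented, it is marked high-priority): it is flagged for deep scan.
By R13 (it is flagged for deep scan, it is marked high-priority): it originates from an untrusted subnet.
By R5 (it originates from an untrusted subnet, it is marked high-priority): it is inspected.
By R6 (it is inspected): it carries a valid signature.

Yes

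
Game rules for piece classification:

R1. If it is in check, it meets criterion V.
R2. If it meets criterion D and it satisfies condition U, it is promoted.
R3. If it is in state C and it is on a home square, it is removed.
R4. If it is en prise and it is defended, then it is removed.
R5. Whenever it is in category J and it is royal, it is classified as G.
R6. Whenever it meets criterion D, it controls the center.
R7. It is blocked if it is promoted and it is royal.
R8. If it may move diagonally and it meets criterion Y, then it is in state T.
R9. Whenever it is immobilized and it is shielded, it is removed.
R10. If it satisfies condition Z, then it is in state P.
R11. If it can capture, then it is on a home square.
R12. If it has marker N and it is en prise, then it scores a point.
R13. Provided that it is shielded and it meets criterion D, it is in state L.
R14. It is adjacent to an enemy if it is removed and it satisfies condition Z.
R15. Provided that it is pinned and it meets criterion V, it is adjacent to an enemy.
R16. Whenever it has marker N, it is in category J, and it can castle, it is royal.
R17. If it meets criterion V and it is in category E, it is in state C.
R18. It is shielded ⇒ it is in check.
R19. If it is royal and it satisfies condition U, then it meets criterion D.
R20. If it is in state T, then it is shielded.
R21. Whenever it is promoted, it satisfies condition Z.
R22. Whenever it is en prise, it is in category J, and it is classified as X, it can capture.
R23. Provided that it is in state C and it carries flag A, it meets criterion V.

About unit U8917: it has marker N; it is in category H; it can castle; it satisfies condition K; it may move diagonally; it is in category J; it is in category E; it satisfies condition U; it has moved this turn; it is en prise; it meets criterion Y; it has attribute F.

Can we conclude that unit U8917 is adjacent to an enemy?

Forward chaining from the given facts derives: is in state T, scores a point, is royal, meets criterion D, is shielded, is promoted, is classified as G, controls the center, is blocked, is in state L, is in check, satisfies condition Z, meets criterion V, is in state P, is in state C.
Rules concluding "it is adjacent to an enemy": R14 needs "it is removed"; R15 needs "it is pinned" — none of these are established.

No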